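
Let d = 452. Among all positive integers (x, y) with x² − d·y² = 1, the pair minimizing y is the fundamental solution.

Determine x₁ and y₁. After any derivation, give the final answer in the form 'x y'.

1204353 56648

√452 = [21; 3,1,5,3,10,3,5,1,3,42, …], period ℓ=10 (even) → k=9
step 0: (21, 1)  from 21·(1,0) + (0,1)
…
step 3: (489, 23)  from 5·(85,4) + (64,3)
…
step 8: (313483, 14745)  from 1·(263904,12413) + (49579,2332)
step 9: (1204353, 56648)  from 3·(313483,14745) + (263904,12413)
(x₁, y₁) = (1204353, 56648);  1204353² − 452·56648² = 1 ✓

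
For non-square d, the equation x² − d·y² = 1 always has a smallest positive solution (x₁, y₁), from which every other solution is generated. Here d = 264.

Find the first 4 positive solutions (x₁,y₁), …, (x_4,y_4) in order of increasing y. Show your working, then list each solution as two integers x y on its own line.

65 4
8449 520
1098305 67596
142771201 8786960

d=264: √d = [16; 4,32] (ℓ=2, even), read p_1/q_1
a_0=16:  p_0=16·1+0=16,  q_0=16·0+1=1
a_1=4:  p_1=4·16+1=65,  q_1=4·1+0=4
→ (65, 4).  Check: 65²=4225, 264·4²=4224, difference 1.
n=2: (65,4)∘(65,4) = (65·65+264·4·4, 65·4+4·65) = (8449,520)
n=3: (8449,520)∘(65,4) = (65·8449+264·4·520, 65·520+4·8449) = (1098305,67596)
n=4: (1098305,67596)∘(65,4) = (65·1098305+264·4·67596, 65·67596+4·1098305) = (142771201,8786960)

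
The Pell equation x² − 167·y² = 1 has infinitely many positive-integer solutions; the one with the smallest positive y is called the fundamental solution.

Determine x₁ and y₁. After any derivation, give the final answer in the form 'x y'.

√167 → a₀=12, period (1,11,1,24); ℓ=4 even so k=3
i=0: a=12 ⇒ p=12, q=1
i=1: a=1 ⇒ p=13, q=1
i=2: a=11 ⇒ p=155, q=12
i=3: a=1 ⇒ p=168, q=13
→ (168, 13).  Check: 168²=28224, 167·13²=28223, difference 1.

168 13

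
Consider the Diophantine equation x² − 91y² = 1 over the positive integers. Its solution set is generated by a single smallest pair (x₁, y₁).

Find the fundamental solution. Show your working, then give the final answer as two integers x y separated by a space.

√91 = [9; 1,1,5,1,5,1,1,18, …], period ℓ=8 (even) → k=7
i=0: a=9 ⇒ p=9, q=1
…
i=3: a=5 ⇒ p=105, q=11
…
i=5: a=5 ⇒ p=725, q=76
i=6: a=1 ⇒ p=849, q=89
i=7: a=1 ⇒ p=1574, q=165
(x₁, y₁) = (1574, 165);  1574² − 91·165² = 1 ✓

1574 165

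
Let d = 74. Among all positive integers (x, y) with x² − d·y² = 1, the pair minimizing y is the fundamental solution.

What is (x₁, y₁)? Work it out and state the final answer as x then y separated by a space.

3699 430

d=74: √d = [8; 1,1,1,1,16] (ℓ=5, odd), read p_9/q_9
step 0: (8, 1)  from 8·(1,0) + (0,1)
step 1: (9, 1)  from 1·(8,1) + (1,0)
step 2: (17, 2)  from 1·(9,1) + (8,1)
step 3: (26, 3)  from 1·(17,2) + (9,1)
step 4: (43, 5)  from 1·(26,3) + (17,2)
step 5: (714, 83)  from 16·(43,5) + (26,3)
step 6: (757, 88)  from 1·(714,83) + (43,5)
step 7: (1471, 171)  from 1·(757,88) + (714,83)
step 8: (2228, 259)  from 1·(1471,171) + (757,88)
step 9: (3699, 430)  from 1·(2228,259) + (1471,171)
fundamental: x₁=3699, y₁=430  (since 13682601 − 74·184900 = 1)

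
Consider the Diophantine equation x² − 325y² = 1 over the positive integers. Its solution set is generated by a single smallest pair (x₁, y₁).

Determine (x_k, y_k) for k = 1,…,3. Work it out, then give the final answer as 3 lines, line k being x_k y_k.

[18; 36] for √325; ℓ=1 ⇒ convergent index 1
k=0  a_k=18  p_k/q_k = 18/1
k=1  a_k=36  p_k/q_k = 649/36
→ (649, 36).  Check: 649²=421201, 325·36²=421200, difference 1.
n=2: (649,36)∘(649,36) = (649·649+325·36·36, 649·36+36·649) = (842401,46728)
n=3: (842401,46728)∘(649,36) = (649·842401+325·36·46728, 649·46728+36·842401) = (1093435849,60652908)

649 36
842401 46728
1093435849 60652908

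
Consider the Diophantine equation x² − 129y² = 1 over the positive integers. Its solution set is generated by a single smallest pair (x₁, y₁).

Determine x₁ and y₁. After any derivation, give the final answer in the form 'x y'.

[11; 2,1,3,1,6,1,3,1,2,22] for √129; ℓ=10 ⇒ convergent index 9
i=0: a=11 ⇒ p=11, q=1
i=1: a=2 ⇒ p=23, q=2
i=2: a=1 ⇒ p=34, q=3
i=3: a=3 ⇒ p=125, q=11
…
i=5: a=6 ⇒ p=1079, q=95
i=6: a=1 ⇒ p=1238, q=109
i=7: a=3 ⇒ p=4793, q=422
i=8: a=1 ⇒ p=6031, q=531
i=9: a=2 ⇒ p=16855, q=1484
→ (16855, 1484).  Check: 16855²=284091025, 129·1484²=284091024, difference 1.

16855 1484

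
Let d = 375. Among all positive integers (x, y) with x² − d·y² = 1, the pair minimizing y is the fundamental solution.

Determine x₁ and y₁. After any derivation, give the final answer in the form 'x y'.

15124 781

√375 = [19; 2,1,2,1,5,1,2,1,2,38, …], period ℓ=10 (even) → k=9
step 0: (19, 1)  from 19·(1,0) + (0,1)
…
step 5: (1220, 63)  from 5·(213,11) + (155,8)
…
step 8: (5519, 285)  from 1·(4086,211) + (1433,74)
step 9: (15124, 781)  from 2·(5519,285) + (4086,211)
→ (15124, 781).  Check: 15124²=228735376, 375·781²=228735375, difference 1.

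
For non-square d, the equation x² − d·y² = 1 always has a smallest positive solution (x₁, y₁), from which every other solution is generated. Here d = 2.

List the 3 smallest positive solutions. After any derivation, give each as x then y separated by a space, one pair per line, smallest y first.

3 2
17 12
99 70

d=2: √d = [1; 2] (ℓ=1, odd), read p_1/q_1
k=0  a_k=1  p_k/q_k = 1/1
k=1  a_k=2  p_k/q_k = 3/2
fundamental: x₁=3, y₁=2  (since 9 − 2·4 = 1)
(x_2, y_2) = (3·3 + 2·2·2, 3·2 + 2·3) = (17, 12)
(x_3, y_3) = (3·17 + 2·2·12, 3·12 + 2·17) = (99, 70)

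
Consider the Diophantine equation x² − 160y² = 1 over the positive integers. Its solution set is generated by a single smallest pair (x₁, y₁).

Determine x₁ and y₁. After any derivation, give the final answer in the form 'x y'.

721 57

[12; 1,1,1,5,1,1,1,24] for √160; ℓ=8 ⇒ convergent index 7
k=0  a_k=12  p_k/q_k = 12/1
…
k=3  a_k=1  p_k/q_k = 38/3
…
k=5  a_k=1  p_k/q_k = 253/20
k=6  a_k=1  p_k/q_k = 468/37
k=7  a_k=1  p_k/q_k = 721/57
(x₁, y₁) = (721, 57);  721² − 160·57² = 1 ✓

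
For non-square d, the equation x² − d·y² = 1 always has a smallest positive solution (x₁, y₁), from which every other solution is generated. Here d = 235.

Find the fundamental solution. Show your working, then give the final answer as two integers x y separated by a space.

√235 = [15; 3,30, …], period ℓ=2 (even) → k=1
i=0: a=15 ⇒ p=15, q=1
i=1: a=3 ⇒ p=46, q=3
fundamental: x₁=46, y₁=3  (since 2116 − 235·9 = 1)

46 3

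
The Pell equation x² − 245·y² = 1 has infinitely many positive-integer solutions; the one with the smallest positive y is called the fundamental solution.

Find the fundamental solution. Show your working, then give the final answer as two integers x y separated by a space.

51841 3312

√245 = [15; 1,1,1,7,6,7,1,1,1,30, …], period ℓ=10 (even) → k=9
a_0=15:  p_0=15·1+0=15,  q_0=15·0+1=1
a_1=1:  p_1=1·15+1=16,  q_1=1·1+0=1
a_2=1:  p_2=1·16+15=31,  q_2=1·1+1=2
…
a_5=6:  p_5=6·360+47=2207,  q_5=6·23+3=141
a_6=7:  p_6=7·2207+360=15809,  q_6=7·141+23=1010
a_7=1:  p_7=1·15809+2207=18016,  q_7=1·1010+141=1151
a_8=1:  p_8=1·18016+15809=33825,  q_8=1·1151+1010=2161
a_9=1:  p_9=1·33825+18016=51841,  q_9=1·2161+1151=3312
(x₁, y₁) = (51841, 3312);  51841² − 245·3312² = 1 ✓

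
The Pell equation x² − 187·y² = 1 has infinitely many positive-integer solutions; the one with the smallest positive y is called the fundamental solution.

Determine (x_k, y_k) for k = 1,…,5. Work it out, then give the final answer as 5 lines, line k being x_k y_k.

1682 123
5658247 413772
19034341226 1391928885
64031518226017 4682448355368
215402008277979962 15751754875529067

[13; 1,2,13,2,1,26] for √187; ℓ=6 ⇒ convergent index 5
i=0: a=13 ⇒ p=13, q=1
…
i=2: a=2 ⇒ p=41, q=3
…
i=4: a=2 ⇒ p=1135, q=83
i=5: a=1 ⇒ p=1682, q=123
fundamental: x₁=1682, y₁=123  (since 2829124 − 187·15129 = 1)
k=2:  x_2 = 1682·1682+187·123·123 = 5658247,  y_2 = 1682·123+123·1682 = 413772
k=3:  x_3 = 1682·5658247+187·123·413772 = 19034341226,  y_3 = 1682·413772+123·5658247 = 1391928885
k=4:  x_4 = 1682·19034341226+187·123·1391928885 = 64031518226017,  y_4 = 1682·1391928885+123·19034341226 = 4682448355368
k=5:  x_5 = 1682·64031518226017+187·123·4682448355368 = 215402008277979962,  y_5 = 1682·4682448355368+123·64031518226017 = 15751754875529067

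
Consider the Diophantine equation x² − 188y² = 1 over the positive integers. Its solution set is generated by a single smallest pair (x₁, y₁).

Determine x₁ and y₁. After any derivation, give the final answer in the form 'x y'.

4607 336

d=188: √d = [13; 1,2,2,6,2,2,1,26] (ℓ=8, even), read p_7/q_7
a_0=13:  p_0=13·1+0=13,  q_0=13·0+1=1
a_1=1:  p_1=1·13+1=14,  q_1=1·1+0=1
a_2=2:  p_2=2·14+13=41,  q_2=2·1+1=3
…
a_4=6:  p_4=6·96+41=617,  q_4=6·7+3=45
a_5=2:  p_5=2·617+96=1330,  q_5=2·45+7=97
a_6=2:  p_6=2·1330+617=3277,  q_6=2·97+45=239
a_7=1:  p_7=1·3277+1330=4607,  q_7=1·239+97=336
→ (4607, 336).  Check: 4607²=21224449, 188·336²=21224448, difference 1.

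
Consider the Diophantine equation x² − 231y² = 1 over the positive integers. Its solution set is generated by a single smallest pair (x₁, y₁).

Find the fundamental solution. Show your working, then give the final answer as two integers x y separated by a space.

d=231: √d = [15; 5,30] (ℓ=2, even), read p_1/q_1
step 0: (15, 1)  from 15·(1,0) + (0,1)
step 1: (76, 5)  from 5·(15,1) + (1,0)
(x₁, y₁) = (76, 5);  76² − 231·5² = 1 ✓

76 5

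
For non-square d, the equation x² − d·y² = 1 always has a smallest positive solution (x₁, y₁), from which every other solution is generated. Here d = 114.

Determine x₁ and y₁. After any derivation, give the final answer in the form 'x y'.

1025 96

d=114: √d = [10; 1,2,10,2,1,20] (ℓ=6, even), read p_5/q_5
step 0: (10, 1)  from 10·(1,0) + (0,1)
step 1: (11, 1)  from 1·(10,1) + (1,0)
step 2: (32, 3)  from 2·(11,1) + (10,1)
…
step 4: (694, 65)  from 2·(331,31) + (32,3)
step 5: (1025, 96)  from 1·(694,65) + (331,31)
fundamental: x₁=1025, y₁=96  (since 1050625 − 114·9216 = 1)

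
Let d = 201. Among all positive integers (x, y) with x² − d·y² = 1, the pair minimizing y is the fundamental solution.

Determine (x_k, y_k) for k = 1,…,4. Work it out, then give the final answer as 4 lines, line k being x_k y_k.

515095 36332
530645718049 37428863080
546665912276384215 38558840456348868
563169756167477608732801 39722931849688611461840

√201 → a₀=14, period (5,1,1,1,2,…,1,5,28); ℓ=14 even so k=13
k=0  a_k=14  p_k/q_k = 14/1
k=1  a_k=5  p_k/q_k = 71/5
k=2  a_k=1  p_k/q_k = 85/6
…
k=8  a_k=1  p_k/q_k = 8549/603
k=9  a_k=2  p_k/q_k = 24768/1747
…
k=12  a_k=1  p_k/q_k = 91402/6447
k=13  a_k=5  p_k/q_k = 515095/36332
fundamental: x₁=515095, y₁=36332  (since 265322859025 − 201·1320014224 = 1)
k=2:  x_2 = 515095·515095+201·36332·36332 = 530645718049,  y_2 = 515095·36332+36332·515095 = 37428863080
k=3:  x_3 = 515095·530645718049+201·36332·37428863080 = 546665912276384215,  y_3 = 515095·37428863080+36332·530645718049 = 38558840456348868
k=4:  x_4 = 515095·546665912276384215+201·36332·38558840456348868 = 563169756167477608732801,  y_4 = 515095·38558840456348868+36332·546665912276384215 = 39722931849688611461840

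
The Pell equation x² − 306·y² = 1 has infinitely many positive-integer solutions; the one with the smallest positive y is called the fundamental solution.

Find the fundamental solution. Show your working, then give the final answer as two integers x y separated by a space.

35 2

√306 → a₀=17, period (2,34); ℓ=2 even so k=1
a_0=17:  p_0=17·1+0=17,  q_0=17·0+1=1
a_1=2:  p_1=2·17+1=35,  q_1=2·1+0=2
fundamental: x₁=35, y₁=2  (since 1225 − 306·4 = 1)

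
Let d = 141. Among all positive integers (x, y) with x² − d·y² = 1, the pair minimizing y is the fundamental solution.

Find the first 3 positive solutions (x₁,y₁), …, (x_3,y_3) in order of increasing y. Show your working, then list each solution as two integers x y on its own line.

√141 = [11; 1,6,1,22, …], period ℓ=4 (even) → k=3
step 0: (11, 1)  from 11·(1,0) + (0,1)
step 1: (12, 1)  from 1·(11,1) + (1,0)
step 2: (83, 7)  from 6·(12,1) + (11,1)
step 3: (95, 8)  from 1·(83,7) + (12,1)
→ (95, 8).  Check: 95²=9025, 141·8²=9024, difference 1.
(x_2, y_2) = (95·95 + 141·8·8, 95·8 + 8·95) = (18049, 1520)
(x_3, y_3) = (95·18049 + 141·8·1520, 95·1520 + 8·18049) = (3429215, 288792)

95 8
18049 1520
3429215 288792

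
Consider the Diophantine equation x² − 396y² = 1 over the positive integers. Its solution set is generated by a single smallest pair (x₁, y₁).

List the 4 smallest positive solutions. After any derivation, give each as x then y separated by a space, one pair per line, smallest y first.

d=396: √d = [19; 1,8,1,38] (ℓ=4, even), read p_3/q_3
i=0: a=19 ⇒ p=19, q=1
i=1: a=1 ⇒ p=20, q=1
i=2: a=8 ⇒ p=179, q=9
i=3: a=1 ⇒ p=199, q=10
(x₁, y₁) = (199, 10);  199² − 396·10² = 1 ✓
(199+10√396)^2 = 79201 + 3980√396
(199+10√396)^3 = 31521799 + 1584030√396
(199+10√396)^4 = 12545596801 + 630439960√396

199 10
79201 3980
31521799 1584030
12545596801 630439960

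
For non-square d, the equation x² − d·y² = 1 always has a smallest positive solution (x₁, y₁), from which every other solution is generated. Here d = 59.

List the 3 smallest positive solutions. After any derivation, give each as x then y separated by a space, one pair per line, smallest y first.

530 69
561799 73140
595506410 77528331

√59 = [7; 1,2,7,2,1,14, …], period ℓ=6 (even) → k=5
step 0: (7, 1)  from 7·(1,0) + (0,1)
…
step 4: (361, 47)  from 2·(169,22) + (23,3)
step 5: (530, 69)  from 1·(361,47) + (169,22)
fundamental: x₁=530, y₁=69  (since 280900 − 59·4761 = 1)
(530+69√59)^2 = 561799 + 73140√59
(530+69√59)^3 = 595506410 + 77528331√59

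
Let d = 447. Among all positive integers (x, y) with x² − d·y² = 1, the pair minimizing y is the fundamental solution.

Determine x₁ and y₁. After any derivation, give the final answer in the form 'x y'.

[21; 7,42] for √447; ℓ=2 ⇒ convergent index 1
k=0  a_k=21  p_k/q_k = 21/1
k=1  a_k=7  p_k/q_k = 148/7
(x₁, y₁) = (148, 7);  148² − 447·7² = 1 ✓

148 7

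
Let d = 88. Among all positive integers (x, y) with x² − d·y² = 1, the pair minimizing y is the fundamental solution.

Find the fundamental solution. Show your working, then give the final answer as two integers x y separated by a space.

√88 → a₀=9, period (2,1,1,1,2,18); ℓ=6 even so k=5
a_0=9:  p_0=9·1+0=9,  q_0=9·0+1=1
…
a_2=1:  p_2=1·19+9=28,  q_2=1·2+1=3
a_3=1:  p_3=1·28+19=47,  q_3=1·3+2=5
a_4=1:  p_4=1·47+28=75,  q_4=1·5+3=8
a_5=2:  p_5=2·75+47=197,  q_5=2·8+5=21
(x₁, y₁) = (197, 21);  197² − 88·21² = 1 ✓

197 21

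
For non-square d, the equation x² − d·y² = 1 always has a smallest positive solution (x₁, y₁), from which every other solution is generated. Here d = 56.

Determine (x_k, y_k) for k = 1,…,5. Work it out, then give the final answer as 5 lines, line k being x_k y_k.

d=56: √d = [7; 2,14] (ℓ=2, even), read p_1/q_1
a_0=7:  p_0=7·1+0=7,  q_0=7·0+1=1
a_1=2:  p_1=2·7+1=15,  q_1=2·1+0=2
→ (15, 2).  Check: 15²=225, 56·2²=224, difference 1.
(15+2√56)^2 = 449 + 60√56
(15+2√56)^3 = 13455 + 1798√56
(15+2√56)^4 = 403201 + 53880√56
(15+2√56)^5 = 12082575 + 1614602√56

15 2
449 60
13455 1798
403201 53880
12082575 1614602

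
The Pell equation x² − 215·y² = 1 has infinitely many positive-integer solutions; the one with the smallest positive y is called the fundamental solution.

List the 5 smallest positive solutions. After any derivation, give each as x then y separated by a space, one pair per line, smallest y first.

d=215: √d = [14; 1,1,1,28] (ℓ=4, even), read p_3/q_3
step 0: (14, 1)  from 14·(1,0) + (0,1)
step 1: (15, 1)  from 1·(14,1) + (1,0)
step 2: (29, 2)  from 1·(15,1) + (14,1)
step 3: (44, 3)  from 1·(29,2) + (15,1)
→ (44, 3).  Check: 44²=1936, 215·3²=1935, difference 1.
n=2: (44,3)∘(44,3) = (44·44+215·3·3, 44·3+3·44) = (3871,264)
n=3: (3871,264)∘(44,3) = (44·3871+215·3·264, 44·264+3·3871) = (340604,23229)
n=4: (340604,23229)∘(44,3) = (44·340604+215·3·23229, 44·23229+3·340604) = (29969281,2043888)
n=5: (29969281,2043888)∘(44,3) = (44·29969281+215·3·2043888, 44·2043888+3·29969281) = (2636956124,179838915)

44 3
3871 264
340604 23229
29969281 2043888
2636956124 179838915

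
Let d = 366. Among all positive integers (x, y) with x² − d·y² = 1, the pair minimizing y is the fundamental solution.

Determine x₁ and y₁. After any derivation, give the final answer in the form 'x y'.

907925 47458

[19; 7,1,1,1,2,12,2,1,1,1,7,38] for √366; ℓ=12 ⇒ convergent index 11
i=0: a=19 ⇒ p=19, q=1
i=1: a=7 ⇒ p=134, q=7
i=2: a=1 ⇒ p=153, q=8
…
i=5: a=2 ⇒ p=1167, q=61
i=6: a=12 ⇒ p=14444, q=755
i=7: a=2 ⇒ p=30055, q=1571
i=8: a=1 ⇒ p=44499, q=2326
…
i=10: a=1 ⇒ p=119053, q=6223
i=11: a=7 ⇒ p=907925, q=47458
(x₁, y₁) = (907925, 47458);  907925² − 366·47458² = 1 ✓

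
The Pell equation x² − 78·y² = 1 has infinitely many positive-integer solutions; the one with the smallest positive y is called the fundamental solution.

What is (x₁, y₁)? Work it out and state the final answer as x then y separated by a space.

53 6

[8; 1,4,1,16] for √78; ℓ=4 ⇒ convergent index 3
step 0: (8, 1)  from 8·(1,0) + (0,1)
…
step 2: (44, 5)  from 4·(9,1) + (8,1)
step 3: (53, 6)  from 1·(44,5) + (9,1)
(x₁, y₁) = (53, 6);  53² − 78·6² = 1 ✓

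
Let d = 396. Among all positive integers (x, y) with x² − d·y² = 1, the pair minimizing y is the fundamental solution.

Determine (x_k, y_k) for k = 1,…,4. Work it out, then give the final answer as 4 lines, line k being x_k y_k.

√396 → a₀=19, period (1,8,1,38); ℓ=4 even so k=3
k=0  a_k=19  p_k/q_k = 19/1
k=1  a_k=1  p_k/q_k = 20/1
k=2  a_k=8  p_k/q_k = 179/9
k=3  a_k=1  p_k/q_k = 199/10
(x₁, y₁) = (199, 10);  199² − 396·10² = 1 ✓
k=2:  x_2 = 199·199+396·10·10 = 79201,  y_2 = 199·10+10·199 = 3980
k=3:  x_3 = 199·79201+396·10·3980 = 31521799,  y_3 = 199·3980+10·79201 = 1584030
k=4:  x_4 = 199·31521799+396·10·1584030 = 12545596801,  y_4 = 199·1584030+10·31521799 = 630439960

199 10
79201 3980
31521799 1584030
12545596801 630439960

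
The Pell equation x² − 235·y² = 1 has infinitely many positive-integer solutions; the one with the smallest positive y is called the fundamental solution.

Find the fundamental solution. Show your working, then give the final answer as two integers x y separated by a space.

d=235: √d = [15; 3,30] (ℓ=2, even), read p_1/q_1
a_0=15:  p_0=15·1+0=15,  q_0=15·0+1=1
a_1=3:  p_1=3·15+1=46,  q_1=3·1+0=3
(x₁, y₁) = (46, 3);  46² − 235·3² = 1 ✓

46 3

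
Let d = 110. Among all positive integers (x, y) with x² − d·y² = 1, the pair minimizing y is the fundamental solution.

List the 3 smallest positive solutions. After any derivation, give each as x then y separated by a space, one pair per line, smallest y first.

d=110: √d = [10; 2,20] (ℓ=2, even), read p_1/q_1
i=0: a=10 ⇒ p=10, q=1
i=1: a=2 ⇒ p=21, q=2
(x₁, y₁) = (21, 2);  21² − 110·2² = 1 ✓
k=2:  x_2 = 21·21+110·2·2 = 881,  y_2 = 21·2+2·21 = 84
k=3:  x_3 = 21·881+110·2·84 = 36981,  y_3 = 21·84+2·881 = 3526

21 2
881 84
36981 3526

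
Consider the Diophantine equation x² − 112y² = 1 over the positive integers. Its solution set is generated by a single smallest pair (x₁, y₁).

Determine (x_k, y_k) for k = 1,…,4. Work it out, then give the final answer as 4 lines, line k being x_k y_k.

127 12
32257 3048
8193151 774180
2081028097 196638672

√112 → a₀=10, period (1,1,2,1,1,20); ℓ=6 even so k=5
step 0: (10, 1)  from 10·(1,0) + (0,1)
…
step 2: (21, 2)  from 1·(11,1) + (10,1)
…
step 4: (74, 7)  from 1·(53,5) + (21,2)
step 5: (127, 12)  from 1·(74,7) + (53,5)
(x₁, y₁) = (127, 12);  127² − 112·12² = 1 ✓
(127+12√112)^2 = 32257 + 3048√112
(127+12√112)^3 = 8193151 + 774180√112
(127+12√112)^4 = 2081028097 + 196638672√112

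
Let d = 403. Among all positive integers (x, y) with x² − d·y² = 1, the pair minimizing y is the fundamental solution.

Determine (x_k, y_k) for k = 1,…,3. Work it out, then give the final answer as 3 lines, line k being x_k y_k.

669878 33369
897473069767 44706317964
1202394930058086974 59895557730143415

√403 = [20; 13,2,1,3,1,3,1,2,13,40, …], period ℓ=10 (even) → k=9
step 0: (20, 1)  from 20·(1,0) + (0,1)
…
step 2: (542, 27)  from 2·(261,13) + (20,1)
…
step 8: (50147, 2498)  from 2·(17967,895) + (14213,708)
step 9: (669878, 33369)  from 13·(50147,2498) + (17967,895)
→ (669878, 33369).  Check: 669878²=448736534884, 403·33369²=448736534883, difference 1.
(x_2, y_2) = (669878·669878 + 403·33369·33369, 669878·33369 + 33369·669878) = (897473069767, 44706317964)
(x_3, y_3) = (669878·897473069767 + 403·33369·44706317964, 669878·44706317964 + 33369·897473069767) = (1202394930058086974, 59895557730143415)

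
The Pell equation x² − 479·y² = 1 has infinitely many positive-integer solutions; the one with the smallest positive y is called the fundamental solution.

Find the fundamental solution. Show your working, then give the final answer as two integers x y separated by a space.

2989440 136591

d=479: √d = [21; 1,7,1,3,2,21,2,3,1,7,1,42] (ℓ=12, even), read p_11/q_11
step 0: (21, 1)  from 21·(1,0) + (0,1)
step 1: (22, 1)  from 1·(21,1) + (1,0)
step 2: (175, 8)  from 7·(22,1) + (21,1)
step 3: (197, 9)  from 1·(175,8) + (22,1)
step 4: (766, 35)  from 3·(197,9) + (175,8)
step 5: (1729, 79)  from 2·(766,35) + (197,9)
step 6: (37075, 1694)  from 21·(1729,79) + (766,35)
step 7: (75879, 3467)  from 2·(37075,1694) + (1729,79)
step 8: (264712, 12095)  from 3·(75879,3467) + (37075,1694)
step 9: (340591, 15562)  from 1·(264712,12095) + (75879,3467)
step 10: (2648849, 121029)  from 7·(340591,15562) + (264712,12095)
step 11: (2989440, 136591)  from 1·(2648849,121029) + (340591,15562)
(x₁, y₁) = (2989440, 136591);  2989440² − 479·136591² = 1 ✓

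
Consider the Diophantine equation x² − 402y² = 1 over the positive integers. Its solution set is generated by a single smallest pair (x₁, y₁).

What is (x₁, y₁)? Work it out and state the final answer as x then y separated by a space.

[20; 20,40] for √402; ℓ=2 ⇒ convergent index 1
a_0=20:  p_0=20·1+0=20,  q_0=20·0+1=1
a_1=20:  p_1=20·20+1=401,  q_1=20·1+0=20
→ (401, 20).  Check: 401²=160801, 402·20²=160800, difference 1.

401 20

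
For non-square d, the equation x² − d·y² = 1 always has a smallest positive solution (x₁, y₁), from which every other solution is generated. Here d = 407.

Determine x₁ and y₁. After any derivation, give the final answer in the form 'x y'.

d=407: √d = [20; 5,1,2,1,5,40] (ℓ=6, even), read p_5/q_5
a_0=20:  p_0=20·1+0=20,  q_0=20·0+1=1
a_1=5:  p_1=5·20+1=101,  q_1=5·1+0=5
…
a_4=1:  p_4=1·343+121=464,  q_4=1·17+6=23
a_5=5:  p_5=5·464+343=2663,  q_5=5·23+17=132
→ (2663, 132).  Check: 2663²=7091569, 407·132²=7091568, difference 1.

2663 132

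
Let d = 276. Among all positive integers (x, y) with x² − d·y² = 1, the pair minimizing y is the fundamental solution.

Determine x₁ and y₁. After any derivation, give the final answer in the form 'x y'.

√276 → a₀=16, period (1,1,1,1,2,2,2,1,1,1,1,32); ℓ=12 even so k=11
a_0=16:  p_0=16·1+0=16,  q_0=16·0+1=1
…
a_2=1:  p_2=1·17+16=33,  q_2=1·1+1=2
…
a_5=2:  p_5=2·83+50=216,  q_5=2·5+3=13
…
a_9=1:  p_9=1·1761+1246=3007,  q_9=1·106+75=181
a_10=1:  p_10=1·3007+1761=4768,  q_10=1·181+106=287
a_11=1:  p_11=1·4768+3007=7775,  q_11=1·287+181=468
(x₁, y₁) = (7775, 468);  7775² − 276·468² = 1 ✓

7775 468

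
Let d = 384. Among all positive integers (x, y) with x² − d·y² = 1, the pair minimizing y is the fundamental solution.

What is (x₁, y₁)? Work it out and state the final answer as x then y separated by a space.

4801 245

d=384: √d = [19; 1,1,2,9,2,1,1,38] (ℓ=8, even), read p_7/q_7
step 0: (19, 1)  from 19·(1,0) + (0,1)
…
step 3: (98, 5)  from 2·(39,2) + (20,1)
…
step 5: (1940, 99)  from 2·(921,47) + (98,5)
step 6: (2861, 146)  from 1·(1940,99) + (921,47)
step 7: (4801, 245)  from 1·(2861,146) + (1940,99)
fundamental: x₁=4801, y₁=245  (since 23049601 − 384·60025 = 1)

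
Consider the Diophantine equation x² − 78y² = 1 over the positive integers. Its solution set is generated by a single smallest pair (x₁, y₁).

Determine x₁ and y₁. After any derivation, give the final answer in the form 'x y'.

√78 → a₀=8, period (1,4,1,16); ℓ=4 even so k=3
i=0: a=8 ⇒ p=8, q=1
i=1: a=1 ⇒ p=9, q=1
i=2: a=4 ⇒ p=44, q=5
i=3: a=1 ⇒ p=53, q=6
(x₁, y₁) = (53, 6);  53² − 78·6² = 1 ✓

53 6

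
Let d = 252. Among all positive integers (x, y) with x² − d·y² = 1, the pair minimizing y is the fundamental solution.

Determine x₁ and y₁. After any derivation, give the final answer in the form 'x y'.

127 8

√252 → a₀=15, period (1,6,1,30); ℓ=4 even so k=3
k=0  a_k=15  p_k/q_k = 15/1
k=1  a_k=1  p_k/q_k = 16/1
k=2  a_k=6  p_k/q_k = 111/7
k=3  a_k=1  p_k/q_k = 127/8
fundamental: x₁=127, y₁=8  (since 16129 − 252·64 = 1)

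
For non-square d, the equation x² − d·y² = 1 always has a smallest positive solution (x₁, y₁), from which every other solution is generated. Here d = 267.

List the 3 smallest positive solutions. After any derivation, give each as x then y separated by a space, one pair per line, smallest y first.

√267 = [16; 2,1,15,1,2,32, …], period ℓ=6 (even) → k=5
i=0: a=16 ⇒ p=16, q=1
i=1: a=2 ⇒ p=33, q=2
i=2: a=1 ⇒ p=49, q=3
i=3: a=15 ⇒ p=768, q=47
i=4: a=1 ⇒ p=817, q=50
i=5: a=2 ⇒ p=2402, q=147
fundamental: x₁=2402, y₁=147  (since 5769604 − 267·21609 = 1)
(x_2, y_2) = (2402·2402 + 267·147·147, 2402·147 + 147·2402) = (11539207, 706188)
(x_3, y_3) = (2402·11539207 + 267·147·706188, 2402·706188 + 147·11539207) = (55434348026, 3392527005)

2402 147
11539207 706188
55434348026 3392527005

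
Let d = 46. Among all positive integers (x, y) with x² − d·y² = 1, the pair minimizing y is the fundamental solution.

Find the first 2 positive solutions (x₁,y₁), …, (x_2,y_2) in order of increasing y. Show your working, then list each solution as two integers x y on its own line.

24335 3588
1184384449 174627960

√46 = [6; 1,3,1,1,2,6,2,1,1,3,1,12, …], period ℓ=12 (even) → k=11
k=0  a_k=6  p_k/q_k = 6/1
…
k=2  a_k=3  p_k/q_k = 27/4
k=3  a_k=1  p_k/q_k = 34/5
k=4  a_k=1  p_k/q_k = 61/9
…
k=6  a_k=6  p_k/q_k = 997/147
…
k=8  a_k=1  p_k/q_k = 3147/464
k=9  a_k=1  p_k/q_k = 5297/781
k=10  a_k=3  p_k/q_k = 19038/2807
k=11  a_k=1  p_k/q_k = 24335/3588
fundamental: x₁=24335, y₁=3588  (since 592192225 − 46·12873744 = 1)
k=2:  x_2 = 24335·24335+46·3588·3588 = 1184384449,  y_2 = 24335·3588+3588·24335 = 174627960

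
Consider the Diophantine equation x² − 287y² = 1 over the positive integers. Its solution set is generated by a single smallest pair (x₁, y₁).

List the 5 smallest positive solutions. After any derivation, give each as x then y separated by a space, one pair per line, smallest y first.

d=287: √d = [16; 1,15,1,32] (ℓ=4, even), read p_3/q_3
step 0: (16, 1)  from 16·(1,0) + (0,1)
…
step 2: (271, 16)  from 15·(17,1) + (16,1)
step 3: (288, 17)  from 1·(271,16) + (17,1)
→ (288, 17).  Check: 288²=82944, 287·17²=82943, difference 1.
k=2:  x_2 = 288·288+287·17·17 = 165887,  y_2 = 288·17+17·288 = 9792
k=3:  x_3 = 288·165887+287·17·9792 = 95550624,  y_3 = 288·9792+17·165887 = 5640175
k=4:  x_4 = 288·95550624+287·17·5640175 = 55036993537,  y_4 = 288·5640175+17·95550624 = 3248731008
k=5:  x_5 = 288·55036993537+287·17·3248731008 = 31701212726688,  y_5 = 288·3248731008+17·55036993537 = 1871263420433

288 17
165887 9792
95550624 5640175
55036993537 3248731008
31701212726688 1871263420433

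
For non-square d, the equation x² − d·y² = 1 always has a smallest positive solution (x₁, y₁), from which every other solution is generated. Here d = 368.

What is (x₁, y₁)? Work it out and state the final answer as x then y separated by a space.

[19; 5,2,5,38] for √368; ℓ=4 ⇒ convergent index 3
step 0: (19, 1)  from 19·(1,0) + (0,1)
…
step 2: (211, 11)  from 2·(96,5) + (19,1)
step 3: (1151, 60)  from 5·(211,11) + (96,5)
fundamental: x₁=1151, y₁=60  (since 1324801 − 368·3600 = 1)

1151 60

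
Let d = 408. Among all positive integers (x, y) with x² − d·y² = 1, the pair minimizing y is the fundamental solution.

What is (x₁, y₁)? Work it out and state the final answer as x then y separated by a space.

d=408: √d = [20; 5,40] (ℓ=2, even), read p_1/q_1
k=0  a_k=20  p_k/q_k = 20/1
k=1  a_k=5  p_k/q_k = 101/5
fundamental: x₁=101, y₁=5  (since 10201 − 408·25 = 1)

101 5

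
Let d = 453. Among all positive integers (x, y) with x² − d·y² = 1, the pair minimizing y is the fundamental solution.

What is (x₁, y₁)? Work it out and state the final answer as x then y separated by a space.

d=453: √d = [21; 3,1,1,10,14,10,1,1,3,42] (ℓ=10, even), read p_9/q_9
i=0: a=21 ⇒ p=21, q=1
…
i=2: a=1 ⇒ p=85, q=4
i=3: a=1 ⇒ p=149, q=7
i=4: a=10 ⇒ p=1575, q=74
i=5: a=14 ⇒ p=22199, q=1043
…
i=7: a=1 ⇒ p=245764, q=11547
i=8: a=1 ⇒ p=469329, q=22051
i=9: a=3 ⇒ p=1653751, q=77700
fundamental: x₁=1653751, y₁=77700  (since 2734892370001 − 453·6037290000 = 1)

1653751 77700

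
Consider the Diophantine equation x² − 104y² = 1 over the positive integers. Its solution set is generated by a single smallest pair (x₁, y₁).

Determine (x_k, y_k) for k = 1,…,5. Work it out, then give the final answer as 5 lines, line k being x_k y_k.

[10; 5,20] for √104; ℓ=2 ⇒ convergent index 1
step 0: (10, 1)  from 10·(1,0) + (0,1)
step 1: (51, 5)  from 5·(10,1) + (1,0)
→ (51, 5).  Check: 51²=2601, 104·5²=2600, difference 1.
(x_2, y_2) = (51·51 + 104·5·5, 51·5 + 5·51) = (5201, 510)
(x_3, y_3) = (51·5201 + 104·5·510, 51·510 + 5·5201) = (530451, 52015)
(x_4, y_4) = (51·530451 + 104·5·52015, 51·52015 + 5·530451) = (54100801, 5305020)
(x_5, y_5) = (51·54100801 + 104·5·5305020, 51·5305020 + 5·54100801) = (5517751251, 541060025)

51 5
5201 510
530451 52015
54100801 5305020
5517751251 541060025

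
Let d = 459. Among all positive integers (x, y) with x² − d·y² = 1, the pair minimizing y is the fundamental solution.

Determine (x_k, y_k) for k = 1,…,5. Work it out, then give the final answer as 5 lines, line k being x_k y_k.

499850 23331
499700044999 23324000700
499550134985000450 23317003499766669
499400269944005249820001 23310008398693414998600
499250449862522498110069999250 23303015396150489970600653331

√459 → a₀=21, period (2,2,1,4,21,4,1,2,2,42); ℓ=10 even so k=9
i=0: a=21 ⇒ p=21, q=1
i=1: a=2 ⇒ p=43, q=2
…
i=4: a=4 ⇒ p=707, q=33
…
i=6: a=4 ⇒ p=60695, q=2833
i=7: a=1 ⇒ p=75692, q=3533
i=8: a=2 ⇒ p=212079, q=9899
i=9: a=2 ⇒ p=499850, q=23331
fundamental: x₁=499850, y₁=23331  (since 249850022500 − 459·544335561 = 1)
n=2: (499850,23331)∘(499850,23331) = (499850·499850+459·23331·23331, 499850·23331+23331·499850) = (499700044999,23324000700)
n=3: (499700044999,23324000700)∘(499850,23331) = (499850·499700044999+459·23331·23324000700, 499850·23324000700+23331·499700044999) = (499550134985000450,23317003499766669)
n=4: (499550134985000450,23317003499766669)∘(499850,23331) = (499850·499550134985000450+459·23331·23317003499766669, 499850·23317003499766669+23331·499550134985000450) = (499400269944005249820001,23310008398693414998600)
n=5: (499400269944005249820001,23310008398693414998600)∘(499850,23331) = (499850·499400269944005249820001+459·23331·23310008398693414998600, 499850·23310008398693414998600+23331·499400269944005249820001) = (499250449862522498110069999250,23303015396150489970600653331)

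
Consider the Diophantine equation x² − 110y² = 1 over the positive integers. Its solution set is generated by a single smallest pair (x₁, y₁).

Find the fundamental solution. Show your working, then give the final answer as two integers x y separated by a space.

21 2

d=110: √d = [10; 2,20] (ℓ=2, even), read p_1/q_1
k=0  a_k=10  p_k/q_k = 10/1
k=1  a_k=2  p_k/q_k = 21/2
fundamental: x₁=21, y₁=2  (since 441 − 110·4 = 1)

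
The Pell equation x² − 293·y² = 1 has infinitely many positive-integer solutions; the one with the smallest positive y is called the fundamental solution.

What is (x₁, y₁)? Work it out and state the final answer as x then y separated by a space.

12320649 719780

√293 = [17; 8,1,1,8,34, …], period ℓ=5 (odd) → k=9
a_0=17:  p_0=17·1+0=17,  q_0=17·0+1=1
…
a_2=1:  p_2=1·137+17=154,  q_2=1·8+1=9
a_3=1:  p_3=1·154+137=291,  q_3=1·9+8=17
…
a_5=34:  p_5=34·2482+291=84679,  q_5=34·145+17=4947
…
a_7=1:  p_7=1·679914+84679=764593,  q_7=1·39721+4947=44668
a_8=1:  p_8=1·764593+679914=1444507,  q_8=1·44668+39721=84389
a_9=8:  p_9=8·1444507+764593=12320649,  q_9=8·84389+44668=719780
(x₁, y₁) = (12320649, 719780);  12320649² − 293·719780² = 1 ✓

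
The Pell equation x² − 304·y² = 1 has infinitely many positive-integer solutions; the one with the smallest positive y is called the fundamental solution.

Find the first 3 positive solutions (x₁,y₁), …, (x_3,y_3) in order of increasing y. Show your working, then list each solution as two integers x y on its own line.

57799 3315
6681448801 383207370
772362118440199 44298005553945

d=304: √d = [17; 2,3,2,1,1,1,1,1,2,3,2,34] (ℓ=12, even), read p_11/q_11
i=0: a=17 ⇒ p=17, q=1
…
i=5: a=1 ⇒ p=680, q=39
…
i=10: a=3 ⇒ p=25177, q=1444
i=11: a=2 ⇒ p=57799, q=3315
fundamental: x₁=57799, y₁=3315  (since 3340724401 − 304·10989225 = 1)
(x_2, y_2) = (57799·57799 + 304·3315·3315, 57799·3315 + 3315·57799) = (6681448801, 383207370)
(x_3, y_3) = (57799·6681448801 + 304·3315·383207370, 57799·383207370 + 3315·6681448801) = (772362118440199, 44298005553945)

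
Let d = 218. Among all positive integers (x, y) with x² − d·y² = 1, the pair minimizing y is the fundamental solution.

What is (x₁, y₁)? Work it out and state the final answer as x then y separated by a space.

126003 8534

√218 → a₀=14, period (1,3,3,1,28); ℓ=5 odd so k=9
i=0: a=14 ⇒ p=14, q=1
…
i=2: a=3 ⇒ p=59, q=4
…
i=4: a=1 ⇒ p=251, q=17
i=5: a=28 ⇒ p=7220, q=489
…
i=8: a=3 ⇒ p=96370, q=6527
i=9: a=1 ⇒ p=126003, q=8534
→ (126003, 8534).  Check: 126003²=15876756009, 218·8534²=15876756008, difference 1.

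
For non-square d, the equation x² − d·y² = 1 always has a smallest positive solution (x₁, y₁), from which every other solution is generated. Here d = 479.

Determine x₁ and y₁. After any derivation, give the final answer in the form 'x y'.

2989440 136591

d=479: √d = [21; 1,7,1,3,2,21,2,3,1,7,1,42] (ℓ=12, even), read p_11/q_11
k=0  a_k=21  p_k/q_k = 21/1
k=1  a_k=1  p_k/q_k = 22/1
k=2  a_k=7  p_k/q_k = 175/8
…
k=4  a_k=3  p_k/q_k = 766/35
…
k=7  a_k=2  p_k/q_k = 75879/3467
k=8  a_k=3  p_k/q_k = 264712/12095
k=9  a_k=1  p_k/q_k = 340591/15562
k=10  a_k=7  p_k/q_k = 2648849/121029
k=11  a_k=1  p_k/q_k = 2989440/136591
fundamental: x₁=2989440, y₁=136591  (since 8936751513600 − 479·18657101281 = 1)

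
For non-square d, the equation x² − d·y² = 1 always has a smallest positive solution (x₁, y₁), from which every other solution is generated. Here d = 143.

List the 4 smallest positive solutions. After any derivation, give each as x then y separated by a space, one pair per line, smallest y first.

√143 = [11; 1,22, …], period ℓ=2 (even) → k=1
i=0: a=11 ⇒ p=11, q=1
i=1: a=1 ⇒ p=12, q=1
(x₁, y₁) = (12, 1);  12² − 143·1² = 1 ✓
(x_2, y_2) = (12·12 + 143·1·1, 12·1 + 1·12) = (287, 24)
(x_3, y_3) = (12·287 + 143·1·24, 12·24 + 1·287) = (6876, 575)
(x_4, y_4) = (12·6876 + 143·1·575, 12·575 + 1·6876) = (164737, 13776)

12 1
287 24
6876 575
164737 13776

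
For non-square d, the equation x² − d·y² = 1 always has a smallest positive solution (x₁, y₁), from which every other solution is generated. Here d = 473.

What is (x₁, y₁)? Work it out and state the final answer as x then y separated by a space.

87 4

[21; 1,2,1,42] for √473; ℓ=4 ⇒ convergent index 3
a_0=21:  p_0=21·1+0=21,  q_0=21·0+1=1
a_1=1:  p_1=1·21+1=22,  q_1=1·1+0=1
a_2=2:  p_2=2·22+21=65,  q_2=2·1+1=3
a_3=1:  p_3=1·65+22=87,  q_3=1·3+1=4
fundamental: x₁=87, y₁=4  (since 7569 − 473·16 = 1)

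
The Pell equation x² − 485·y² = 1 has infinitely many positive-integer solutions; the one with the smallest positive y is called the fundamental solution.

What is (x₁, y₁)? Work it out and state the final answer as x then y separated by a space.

√485 = [22; 44, …], period ℓ=1 (odd) → k=1
step 0: (22, 1)  from 22·(1,0) + (0,1)
step 1: (969, 44)  from 44·(22,1) + (1,0)
fundamental: x₁=969, y₁=44  (since 938961 − 485·1936 = 1)

969 44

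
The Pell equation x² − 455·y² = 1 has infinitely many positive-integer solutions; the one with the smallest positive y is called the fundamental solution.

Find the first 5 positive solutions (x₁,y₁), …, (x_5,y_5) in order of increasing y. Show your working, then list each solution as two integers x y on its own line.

64 3
8191 384
1048384 49149
134184961 6290688
17174626624 805158915

d=455: √d = [21; 3,42] (ℓ=2, even), read p_1/q_1
step 0: (21, 1)  from 21·(1,0) + (0,1)
step 1: (64, 3)  from 3·(21,1) + (1,0)
(x₁, y₁) = (64, 3);  64² − 455·3² = 1 ✓
(64+3√455)^2 = 8191 + 384√455
(64+3√455)^3 = 1048384 + 49149√455
(64+3√455)^4 = 134184961 + 6290688√455
(64+3√455)^5 = 17174626624 + 805158915√455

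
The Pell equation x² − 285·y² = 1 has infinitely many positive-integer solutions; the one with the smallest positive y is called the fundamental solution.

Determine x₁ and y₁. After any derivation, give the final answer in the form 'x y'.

2431 144

√285 → a₀=16, period (1,7,2,7,1,32); ℓ=6 even so k=5
k=0  a_k=16  p_k/q_k = 16/1
k=1  a_k=1  p_k/q_k = 17/1
…
k=3  a_k=2  p_k/q_k = 287/17
k=4  a_k=7  p_k/q_k = 2144/127
k=5  a_k=1  p_k/q_k = 2431/144
(x₁, y₁) = (2431, 144);  2431² − 285·144² = 1 ✓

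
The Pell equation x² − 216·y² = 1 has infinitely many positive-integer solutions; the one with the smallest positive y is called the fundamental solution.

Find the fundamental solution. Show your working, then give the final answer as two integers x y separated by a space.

[14; 1,2,3,2,1,28] for √216; ℓ=6 ⇒ convergent index 5
k=0  a_k=14  p_k/q_k = 14/1
…
k=2  a_k=2  p_k/q_k = 44/3
…
k=4  a_k=2  p_k/q_k = 338/23
k=5  a_k=1  p_k/q_k = 485/33
→ (485, 33).  Check: 485²=235225, 216·33²=235224, difference 1.

485 33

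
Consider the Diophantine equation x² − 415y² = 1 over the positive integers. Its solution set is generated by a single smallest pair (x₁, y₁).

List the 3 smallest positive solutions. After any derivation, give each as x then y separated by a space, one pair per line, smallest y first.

18412804 903849
678062702284831 33284788965192
24970071273761872339444 1225732590794885332887

d=415: √d = [20; 2,1,2,4,6,…,1,2,40] (ℓ=16, even), read p_15/q_15
k=0  a_k=20  p_k/q_k = 20/1
k=1  a_k=2  p_k/q_k = 41/2
…
k=4  a_k=4  p_k/q_k = 713/35
k=5  a_k=6  p_k/q_k = 4441/218
k=6  a_k=1  p_k/q_k = 5154/253
…
k=8  a_k=3  p_k/q_k = 33939/1666
…
k=12  a_k=4  p_k/q_k = 2110961/103623
…
k=14  a_k=1  p_k/q_k = 6841255/335824
k=15  a_k=2  p_k/q_k = 18412804/903849
fundamental: x₁=18412804, y₁=903849  (since 339031351142416 − 415·816943014801 = 1)
(x_2, y_2) = (18412804·18412804 + 415·903849·903849, 18412804·903849 + 903849·18412804) = (678062702284831, 33284788965192)
(x_3, y_3) = (18412804·678062702284831 + 415·903849·33284788965192, 18412804·33284788965192 + 903849·678062702284831) = (24970071273761872339444, 1225732590794885332887)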